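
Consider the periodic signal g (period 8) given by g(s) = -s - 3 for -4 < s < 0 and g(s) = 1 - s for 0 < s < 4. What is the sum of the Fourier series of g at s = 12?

-1

s = 12 differs from s = 4 by 1 full period(s), and the series is 8-periodic.
At s = 4 the one-sided limits are g(4^-) = -3 and g(4^+) = 1.
By Dirichlet's theorem the series converges to their average, [(-3) + (1)]/2 = -1.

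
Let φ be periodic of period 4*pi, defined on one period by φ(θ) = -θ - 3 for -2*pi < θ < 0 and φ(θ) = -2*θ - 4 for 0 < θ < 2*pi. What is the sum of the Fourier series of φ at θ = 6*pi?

-7/2 - pi

θ = 6*pi differs from θ = -2*pi by 2 full period(s), and the series is 4*pi-periodic.
At θ = -2*pi the one-sided limits are φ(-2*pi^-) = -4*pi - 4 and φ(-2*pi^+) = -3 + 2*pi.
By Dirichlet's theorem the series converges to their average, [(-4*pi - 4) + (-3 + 2*pi)]/2 = -7/2 - pi.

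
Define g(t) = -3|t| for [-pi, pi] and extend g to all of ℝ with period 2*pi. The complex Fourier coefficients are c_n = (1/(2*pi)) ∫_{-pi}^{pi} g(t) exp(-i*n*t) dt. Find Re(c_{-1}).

6/pi

Since g is real-valued, Re(c_{-1}) = (1/(2*pi)) ∫_{-pi}^{pi} g(t) cos(-t) dt = a_{1}/2.
g is even and cos(-t) is even, so the integrand is even: ∫_{-pi}^{pi} g(t) cos(-t) dt = 2∫_0^{pi} g(t) cos(-t) dt.
Integrating by parts (boundary term plus one more integral), an antiderivative of (-3*t) cos(-t) is -3*t*sin(t) - 3*cos(t); evaluating from 0 to pi: ∫_{0}^{pi} (-3*t) cos(-t) dt = (3) - (-3) = 6.
So ∫_{-pi}^{pi} g(t) cos(-t) dt = 12.
Hence Re(c_{-1}) = (1/(2*pi))·(12) = 6/pi.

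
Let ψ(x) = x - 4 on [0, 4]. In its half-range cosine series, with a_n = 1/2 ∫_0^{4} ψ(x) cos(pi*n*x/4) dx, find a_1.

-16/pi**2

a_1 = 1/2 ∫_0^{4} (x - 4) cos(pi*x/4) dx.
Integrating by parts (boundary term plus one more integral), an antiderivative of (x - 4) cos(pi*x/4) is 4*x*sin(pi*x/4)/pi - 16*sin(pi*x/4)/pi + 16*cos(pi*x/4)/pi**2; evaluating from 0 to 4: ∫_{0}^{4} (x - 4) cos(pi*x/4) dx = (-16/pi**2) - (16/pi**2) = -32/pi**2.
Hence a_1 = (1/2)·(-32/pi**2) = -16/pi**2.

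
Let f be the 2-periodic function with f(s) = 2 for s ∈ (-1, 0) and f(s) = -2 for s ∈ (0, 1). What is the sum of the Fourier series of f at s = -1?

0

At s = -1 the one-sided limits are f(-1^-) = -2 and f(-1^+) = 2.
By Dirichlet's theorem the series converges to their average, [(-2) + (2)]/2 = 0.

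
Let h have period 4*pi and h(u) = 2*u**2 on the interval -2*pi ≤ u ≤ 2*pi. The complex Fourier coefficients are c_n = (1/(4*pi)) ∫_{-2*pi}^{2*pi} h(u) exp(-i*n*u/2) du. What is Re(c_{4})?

1

Since h is real-valued, Re(c_{4}) = (1/(4*pi)) ∫_{-2*pi}^{2*pi} h(u) cos(2*u) du = a_{4}/2.
h is even and cos(2*u) is even, so the integrand is even: ∫_{-2*pi}^{2*pi} h(u) cos(2*u) du = 2∫_0^{2*pi} h(u) cos(2*u) du.
Integrating by parts twice (tabular method), an antiderivative of (2*u**2) cos(2*u) is u**2*sin(2*u) + u*cos(2*u) - sin(2*u)/2; evaluating from 0 to 2*pi: ∫_{0}^{2*pi} (2*u**2) cos(2*u) du = (2*pi) - (0) = 2*pi.
So ∫_{-2*pi}^{2*pi} h(u) cos(2*u) du = 4*pi.
Hence Re(c_{4}) = (1/(4*pi))·(4*pi) = 1.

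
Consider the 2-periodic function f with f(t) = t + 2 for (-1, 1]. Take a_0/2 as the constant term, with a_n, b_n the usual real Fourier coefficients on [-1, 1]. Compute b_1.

b_1 = ∫_{-1}^{1} f(t) sin(pi*t) dt.
Integrating by parts (boundary term plus one more integral), an antiderivative of (t + 2) sin(pi*t) is -t*cos(pi*t)/pi + sin(pi*t)/pi**2 - 2*cos(pi*t)/pi; evaluating from -1 to 1: ∫_{-1}^{1} (t + 2) sin(pi*t) dt = (3/pi) - (1/pi) = 2/pi.
Hence b_1 = 2/pi.

2/pi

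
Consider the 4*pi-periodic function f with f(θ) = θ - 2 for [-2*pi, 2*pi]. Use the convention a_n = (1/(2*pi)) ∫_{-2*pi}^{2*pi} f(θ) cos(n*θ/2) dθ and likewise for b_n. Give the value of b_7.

4/7

b_7 = (1/(2*pi)) ∫_{-2*pi}^{2*pi} f(θ) sin(7*θ/2) dθ.
Integrating by parts (boundary term plus one more integral), an antiderivative of (θ - 2) sin(7*θ/2) is -2*θ*cos(7*θ/2)/7 + 4*sin(7*θ/2)/49 + 4*cos(7*θ/2)/7; evaluating from -2*pi to 2*pi: ∫_{-2*pi}^{2*pi} (θ - 2) sin(7*θ/2) dθ = (-4/7 + 4*pi/7) - (-4*pi/7 - 4/7) = 8*pi/7.
Hence b_7 = (1/(2*pi))·(8*pi/7) = 4/7.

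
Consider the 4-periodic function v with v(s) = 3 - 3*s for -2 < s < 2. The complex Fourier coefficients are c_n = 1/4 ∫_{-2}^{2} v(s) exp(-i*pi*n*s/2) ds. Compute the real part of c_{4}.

0

Since v is real-valued, Re(c_{4}) = 1/4 ∫_{-2}^{2} v(s) cos(2*pi*s) ds = a_{4}/2.
Integrating by parts (boundary term plus one more integral), an antiderivative of (3 - 3*s) cos(2*pi*s) is -3*s*sin(2*pi*s)/(2*pi) + 3*sin(2*pi*s)/(2*pi) - 3*cos(2*pi*s)/(4*pi**2); evaluating from -2 to 2: ∫_{-2}^{2} (3 - 3*s) cos(2*pi*s) ds = (-3/(4*pi**2)) - (-3/(4*pi**2)) = 0.
Hence Re(c_{4}) = (1/4)·(0) = 0.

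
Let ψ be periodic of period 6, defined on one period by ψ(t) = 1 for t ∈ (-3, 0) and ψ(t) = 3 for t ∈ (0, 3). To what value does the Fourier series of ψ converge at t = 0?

At t = 0 the one-sided limits are ψ(0^-) = 1 and ψ(0^+) = 3.
By Dirichlet's theorem the series converges to their average, [(1) + (3)]/2 = 2.

2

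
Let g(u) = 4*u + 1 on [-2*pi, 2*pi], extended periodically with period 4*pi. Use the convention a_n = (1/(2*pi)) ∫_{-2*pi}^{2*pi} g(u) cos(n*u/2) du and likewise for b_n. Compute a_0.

2

a_0 = (1/(2*pi)) ∫_{-2*pi}^{2*pi} g(u) du = (1/(2*pi)) · (4*pi) = 2.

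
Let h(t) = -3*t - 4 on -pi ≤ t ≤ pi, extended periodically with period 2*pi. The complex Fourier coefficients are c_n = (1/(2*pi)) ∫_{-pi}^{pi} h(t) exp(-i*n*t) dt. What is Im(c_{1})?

3

Since h is real-valued, Im(c_{1}) = -(1/(2*pi)) ∫_{-pi}^{pi} h(t) sin(t) dt = -b_{1}/2.
Integrating by parts (boundary term plus one more integral), an antiderivative of (-3*t - 4) sin(t) is 3*t*cos(t) - 3*sin(t) + 4*cos(t); evaluating from -pi to pi: ∫_{-pi}^{pi} (-3*t - 4) sin(t) dt = (-3*pi - 4) - (-4 + 3*pi) = -6*pi.
Hence Im(c_{1}) = (-1/(2*pi))·(-6*pi) = 3.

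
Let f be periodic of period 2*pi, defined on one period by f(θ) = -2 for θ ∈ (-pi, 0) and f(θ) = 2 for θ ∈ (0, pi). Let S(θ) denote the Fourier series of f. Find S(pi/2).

f is continuous at θ = pi/2 with value 2, so the series converges to 2 there.

2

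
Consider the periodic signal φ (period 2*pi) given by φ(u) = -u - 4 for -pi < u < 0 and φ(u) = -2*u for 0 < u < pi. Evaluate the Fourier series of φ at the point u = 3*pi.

u = 3*pi differs from u = pi by 1 full period(s), and the series is 2*pi-periodic.
At u = pi the one-sided limits are φ(pi^-) = -2*pi and φ(pi^+) = -4 + pi.
By Dirichlet's theorem the series converges to their average, [(-2*pi) + (-4 + pi)]/2 = -2 - pi/2.

-2 - pi/2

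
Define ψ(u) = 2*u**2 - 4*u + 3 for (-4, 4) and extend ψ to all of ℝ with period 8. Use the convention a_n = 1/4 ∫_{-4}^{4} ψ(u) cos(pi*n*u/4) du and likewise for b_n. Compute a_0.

82/3

a_0 = 1/4 ∫_{-4}^{4} ψ(u) du = 1/4 · (328/3) = 82/3.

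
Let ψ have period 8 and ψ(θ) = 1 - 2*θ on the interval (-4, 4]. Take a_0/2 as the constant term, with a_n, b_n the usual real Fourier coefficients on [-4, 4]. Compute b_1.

b_1 = 1/4 ∫_{-4}^{4} ψ(θ) sin(pi*θ/4) dθ.
Integrating by parts (boundary term plus one more integral), an antiderivative of (1 - 2*θ) sin(pi*θ/4) is 8*θ*cos(pi*θ/4)/pi - 32*sin(pi*θ/4)/pi**2 - 4*cos(pi*θ/4)/pi; evaluating from -4 to 4: ∫_{-4}^{4} (1 - 2*θ) sin(pi*θ/4) dθ = (-28/pi) - (36/pi) = -64/pi.
Hence b_1 = (1/4)·(-64/pi) = -16/pi.

-16/pi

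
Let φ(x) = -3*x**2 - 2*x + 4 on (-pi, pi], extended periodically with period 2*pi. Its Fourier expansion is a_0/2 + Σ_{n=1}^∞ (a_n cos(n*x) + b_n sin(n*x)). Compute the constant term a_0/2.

4 - pi**2

a_0 = 1/pi ∫_{-pi}^{pi} φ(x) dx = 1/pi · (2*pi*(4 - pi**2)) = 8 - 2*pi**2.
So the constant term a_0/2 = 4 - pi**2.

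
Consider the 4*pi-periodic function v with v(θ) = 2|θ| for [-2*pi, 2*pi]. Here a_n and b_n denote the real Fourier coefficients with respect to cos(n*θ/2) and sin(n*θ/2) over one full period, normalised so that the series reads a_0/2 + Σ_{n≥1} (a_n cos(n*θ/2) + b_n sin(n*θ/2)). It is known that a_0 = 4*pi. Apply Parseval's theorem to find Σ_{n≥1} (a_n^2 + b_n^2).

8*pi**2/3

Parseval: a_0^2/2 + Σ_{n≥1} (a_n^2+b_n^2) = (1/(2*pi)) ∫_{-2*pi}^{2*pi} v(θ)^2 dθ = 32*pi**2/3.
Subtract a_0^2/2 = 8*pi**2: Σ (a_n^2+b_n^2) = 8*pi**2/3.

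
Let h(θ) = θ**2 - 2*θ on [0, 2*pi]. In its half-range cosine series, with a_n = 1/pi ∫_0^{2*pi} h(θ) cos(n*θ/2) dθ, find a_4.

1

a_4 = 1/pi ∫_0^{2*pi} (θ**2 - 2*θ) cos(2*θ) dθ.
Integrating by parts twice (tabular method), an antiderivative of (θ**2 - 2*θ) cos(2*θ) is θ**2*sin(2*θ)/2 - θ*sin(2*θ) + θ*cos(2*θ)/2 - sin(2*θ)/4 - cos(2*θ)/2; evaluating from 0 to 2*pi: ∫_{0}^{2*pi} (θ**2 - 2*θ) cos(2*θ) dθ = (-1/2 + pi) - (-1/2) = pi.
Hence a_4 = (1/pi)·(pi) = 1.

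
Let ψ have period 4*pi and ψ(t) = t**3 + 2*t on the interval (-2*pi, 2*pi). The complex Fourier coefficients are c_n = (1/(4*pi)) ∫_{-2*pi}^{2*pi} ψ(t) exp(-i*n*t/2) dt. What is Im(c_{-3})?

-4/9 + 8*pi**2/3

Since ψ is real-valued, Im(c_{-3}) = -(1/(4*pi)) ∫_{-2*pi}^{2*pi} ψ(t) sin(-3*t/2) dt = b_{3}/2.
ψ is odd and sin(-3*t/2) is odd, so the integrand is even: ∫_{-2*pi}^{2*pi} ψ(t) sin(-3*t/2) dt = 2∫_0^{2*pi} ψ(t) sin(-3*t/2) dt.
Integrating by parts three times (tabular method), an antiderivative of (t**3 + 2*t) sin(-3*t/2) is 2*t**3*cos(3*t/2)/3 - 4*t**2*sin(3*t/2)/3 - 4*t*cos(3*t/2)/9 + 8*sin(3*t/2)/27; evaluating from 0 to 2*pi: ∫_{0}^{2*pi} (t**3 + 2*t) sin(-3*t/2) dt = (8*pi*(1 - 6*pi**2)/9) - (0) = 8*pi*(1 - 6*pi**2)/9.
So ∫_{-2*pi}^{2*pi} ψ(t) sin(-3*t/2) dt = 16*pi*(1 - 6*pi**2)/9.
Hence Im(c_{-3}) = (-1/(4*pi))·(16*pi*(1 - 6*pi**2)/9) = -4/9 + 8*pi**2/3.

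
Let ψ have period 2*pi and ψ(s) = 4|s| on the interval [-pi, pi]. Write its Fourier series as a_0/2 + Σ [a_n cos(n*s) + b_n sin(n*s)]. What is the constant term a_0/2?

2*pi

a_0 = 1/pi ∫_{-pi}^{pi} ψ(s) ds = 1/pi · (4*pi**2) = 4*pi.
So the constant term a_0/2 = 2*pi.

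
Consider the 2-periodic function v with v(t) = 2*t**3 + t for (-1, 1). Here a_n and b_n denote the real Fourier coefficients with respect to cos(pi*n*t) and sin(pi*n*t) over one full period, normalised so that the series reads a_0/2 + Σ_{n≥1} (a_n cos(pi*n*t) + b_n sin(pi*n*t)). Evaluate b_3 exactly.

b_3 = ∫_{-1}^{1} v(t) sin(3*pi*t) dt.
v is odd and sin(3*pi*t) is odd, so the integrand is even and b_3 = 2 ∫_0^{1} v(t) sin(3*pi*t) dt.
Integrating by parts three times (tabular method), an antiderivative of (2*t**3 + t) sin(3*pi*t) is -2*t**3*cos(3*pi*t)/(3*pi) + 2*t**2*sin(3*pi*t)/(3*pi**2) - t*cos(3*pi*t)/(3*pi) + 4*t*cos(3*pi*t)/(9*pi**3) - 4*sin(3*pi*t)/(27*pi**4) + sin(3*pi*t)/(9*pi**2); evaluating from 0 to 1: ∫_{0}^{1} (2*t**3 + t) sin(3*pi*t) dt = ((-4/9 + pi**2)/pi**3) - (0) = (-4/9 + pi**2)/pi**3.
Hence b_3 = 2·((-4/9 + pi**2)/pi**3) = -8/(9*pi**3) + 2/pi.

-8/(9*pi**3) + 2/pi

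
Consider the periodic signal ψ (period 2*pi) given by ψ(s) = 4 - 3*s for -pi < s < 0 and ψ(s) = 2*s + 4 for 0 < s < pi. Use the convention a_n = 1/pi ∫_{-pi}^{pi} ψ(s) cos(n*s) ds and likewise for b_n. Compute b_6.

b_6 = 1/pi ∫_{-pi}^{pi} ψ(s) sin(6*s) ds.
Split the integral at the breakpoints.
Integrating by parts (boundary term plus one more integral), an antiderivative of (4 - 3*s) sin(6*s) is s*cos(6*s)/2 - sin(6*s)/12 - 2*cos(6*s)/3; evaluating from -pi to 0: ∫_{-pi}^{0} (4 - 3*s) sin(6*s) ds = (-2/3) - (-pi/2 - 2/3) = pi/2.
Integrating by parts (boundary term plus one more integral), an antiderivative of (2*s + 4) sin(6*s) is -s*cos(6*s)/3 + sin(6*s)/18 - 2*cos(6*s)/3; evaluating from 0 to pi: ∫_{0}^{pi} (2*s + 4) sin(6*s) ds = (-pi/3 - 2/3) - (-2/3) = -pi/3.
Summing the pieces and multiplying by (1/pi) gives b_6 = 1/6.

1/6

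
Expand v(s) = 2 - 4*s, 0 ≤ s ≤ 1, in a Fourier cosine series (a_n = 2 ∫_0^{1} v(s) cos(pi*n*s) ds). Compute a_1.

a_1 = 2 ∫_0^{1} (2 - 4*s) cos(pi*s) ds.
Integrating by parts (boundary term plus one more integral), an antiderivative of (2 - 4*s) cos(pi*s) is -4*s*sin(pi*s)/pi + 2*sin(pi*s)/pi - 4*cos(pi*s)/pi**2; evaluating from 0 to 1: ∫_{0}^{1} (2 - 4*s) cos(pi*s) ds = (4/pi**2) - (-4/pi**2) = 8/pi**2.
Hence a_1 = 2·(8/pi**2) = 16/pi**2.

16/pi**2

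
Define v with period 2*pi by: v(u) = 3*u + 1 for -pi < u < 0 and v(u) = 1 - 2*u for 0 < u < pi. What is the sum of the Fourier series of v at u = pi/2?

v is continuous at u = pi/2 with value 1 - pi, so the series converges to 1 - pi there.

1 - pi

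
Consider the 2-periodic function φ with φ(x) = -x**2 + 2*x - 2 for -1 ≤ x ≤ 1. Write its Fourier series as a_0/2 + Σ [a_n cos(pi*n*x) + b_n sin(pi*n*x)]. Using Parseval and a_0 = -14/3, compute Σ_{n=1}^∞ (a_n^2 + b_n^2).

Parseval: a_0^2/2 + Σ_{n≥1} (a_n^2+b_n^2) = ∫_{-1}^{1} φ(x)^2 dx = 206/15.
Subtract a_0^2/2 = 98/9: Σ (a_n^2+b_n^2) = 128/45.

128/45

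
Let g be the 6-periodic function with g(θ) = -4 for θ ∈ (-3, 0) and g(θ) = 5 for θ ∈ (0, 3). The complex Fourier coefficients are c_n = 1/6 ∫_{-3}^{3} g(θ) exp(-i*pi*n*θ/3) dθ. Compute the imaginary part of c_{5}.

-9/(5*pi)

Since g is real-valued, Im(c_{5}) = -1/6 ∫_{-3}^{3} g(θ) sin(5*pi*θ/3) dθ = -b_{5}/2.
Split the integral at the breakpoints.
Directly, an antiderivative of (-4) sin(5*pi*θ/3) is 12*cos(5*pi*θ/3)/(5*pi); evaluating from -3 to 0: ∫_{-3}^{0} (-4) sin(5*pi*θ/3) dθ = (12/(5*pi)) - (-12/(5*pi)) = 24/(5*pi).
Directly, an antiderivative of (5) sin(5*pi*θ/3) is -3*cos(5*pi*θ/3)/pi; evaluating from 0 to 3: ∫_{0}^{3} (5) sin(5*pi*θ/3) dθ = (3/pi) - (-3/pi) = 6/pi.
So ∫_{-3}^{3} g(θ) sin(5*pi*θ/3) dθ = 54/(5*pi).
Hence Im(c_{5}) = (-1/6)·(54/(5*pi)) = -9/(5*pi).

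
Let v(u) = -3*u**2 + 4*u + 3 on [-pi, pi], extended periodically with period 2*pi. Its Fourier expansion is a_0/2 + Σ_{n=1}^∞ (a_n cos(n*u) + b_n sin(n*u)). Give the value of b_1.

8

b_1 = 1/pi ∫_{-pi}^{pi} v(u) sin(u) du.
Integrating by parts twice (tabular method), an antiderivative of (-3*u**2 + 4*u + 3) sin(u) is 3*u**2*cos(u) - 6*u*sin(u) - 4*u*cos(u) + 4*sin(u) - 9*cos(u); evaluating from -pi to pi: ∫_{-pi}^{pi} (-3*u**2 + 4*u + 3) sin(u) du = (-3*pi**2 + 9 + 4*pi) - (-3*pi**2 - 4*pi + 9) = 8*pi.
Hence b_1 = (1/pi)·(8*pi) = 8.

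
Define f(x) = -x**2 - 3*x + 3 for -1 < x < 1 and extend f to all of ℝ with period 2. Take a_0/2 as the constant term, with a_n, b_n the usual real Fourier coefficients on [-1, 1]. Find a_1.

a_1 = ∫_{-1}^{1} f(x) cos(pi*x) dx.
Integrating by parts twice (tabular method), an antiderivative of (-x**2 - 3*x + 3) cos(pi*x) is -x**2*sin(pi*x)/pi - 3*x*sin(pi*x)/pi - 2*x*cos(pi*x)/pi**2 + 2*sin(pi*x)/pi**3 + 3*sin(pi*x)/pi - 3*cos(pi*x)/pi**2; evaluating from -1 to 1: ∫_{-1}^{1} (-x**2 - 3*x + 3) cos(pi*x) dx = (5/pi**2) - (pi**(-2)) = 4/pi**2.
Hence a_1 = 4/pi**2.

4/pi**2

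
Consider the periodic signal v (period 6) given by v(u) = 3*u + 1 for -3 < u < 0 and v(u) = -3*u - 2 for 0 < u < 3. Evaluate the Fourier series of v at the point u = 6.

-1/2

u = 6 differs from u = 0 by 1 full period(s), and the series is 6-periodic.
At u = 0 the one-sided limits are v(0^-) = 1 and v(0^+) = -2.
By Dirichlet's theorem the series converges to their average, [(1) + (-2)]/2 = -1/2.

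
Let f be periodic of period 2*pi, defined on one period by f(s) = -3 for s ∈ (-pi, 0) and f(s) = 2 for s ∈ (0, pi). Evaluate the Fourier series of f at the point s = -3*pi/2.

2

s = -3*pi/2 differs from s = pi/2 by -1 full period(s), and the series is 2*pi-periodic.
f is continuous at s = pi/2 with value 2, so the series converges to 2 there.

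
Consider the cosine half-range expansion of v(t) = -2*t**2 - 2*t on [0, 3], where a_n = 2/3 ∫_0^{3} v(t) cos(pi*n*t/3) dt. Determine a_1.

96/pi**2

a_1 = 2/3 ∫_0^{3} (-2*t**2 - 2*t) cos(pi*t/3) dt.
Integrating by parts twice (tabular method), an antiderivative of (-2*t**2 - 2*t) cos(pi*t/3) is -6*t**2*sin(pi*t/3)/pi - 6*t*sin(pi*t/3)/pi - 36*t*cos(pi*t/3)/pi**2 + 108*sin(pi*t/3)/pi**3 - 18*cos(pi*t/3)/pi**2; evaluating from 0 to 3: ∫_{0}^{3} (-2*t**2 - 2*t) cos(pi*t/3) dt = (126/pi**2) - (-18/pi**2) = 144/pi**2.
Hence a_1 = (2/3)·(144/pi**2) = 96/pi**2.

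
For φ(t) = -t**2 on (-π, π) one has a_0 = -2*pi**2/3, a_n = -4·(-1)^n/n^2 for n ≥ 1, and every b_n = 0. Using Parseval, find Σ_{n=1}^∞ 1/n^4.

pi**4/90

Parseval: a_0^2/2 + Σ a_n^2 = (1/π) ∫_{-π}^{π} φ(t)^2 dt = 2*pi**4/5.
Subtract a_0^2/2 = 2*pi**4/9: Σ a_n^2 = 8*pi**4/45.
Since a_n^2 = 16/n^4, Σ 1/n^4 = pi**4/90.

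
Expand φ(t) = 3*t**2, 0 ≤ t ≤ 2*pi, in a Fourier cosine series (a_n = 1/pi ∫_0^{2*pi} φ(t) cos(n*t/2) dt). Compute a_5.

-48/25

a_5 = 1/pi ∫_0^{2*pi} (3*t**2) cos(5*t/2) dt.
Integrating by parts twice (tabular method), an antiderivative of (3*t**2) cos(5*t/2) is 6*t**2*sin(5*t/2)/5 + 24*t*cos(5*t/2)/25 - 48*sin(5*t/2)/125; evaluating from 0 to 2*pi: ∫_{0}^{2*pi} (3*t**2) cos(5*t/2) dt = (-48*pi/25) - (0) = -48*pi/25.
Hence a_5 = (1/pi)·(-48*pi/25) = -48/25.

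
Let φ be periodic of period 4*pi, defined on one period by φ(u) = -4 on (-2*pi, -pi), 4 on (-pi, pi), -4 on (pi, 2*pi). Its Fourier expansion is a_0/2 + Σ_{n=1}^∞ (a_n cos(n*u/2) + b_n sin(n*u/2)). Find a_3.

-16/(3*pi)

a_3 = (1/(2*pi)) ∫_{-2*pi}^{2*pi} φ(u) cos(3*u/2) du.
φ is even and cos(3*u/2) is even, so the integrand is even and a_3 = 1/pi ∫_0^{2*pi} φ(u) cos(3*u/2) du.
Split the integral at the breakpoints.
Directly, an antiderivative of (4) cos(3*u/2) is 8*sin(3*u/2)/3; evaluating from 0 to pi: ∫_{0}^{pi} (4) cos(3*u/2) du = (-8/3) - (0) = -8/3.
Directly, an antiderivative of (-4) cos(3*u/2) is -8*sin(3*u/2)/3; evaluating from pi to 2*pi: ∫_{pi}^{2*pi} (-4) cos(3*u/2) du = (0) - (8/3) = -8/3.
Summing the pieces and multiplying by (1/pi) gives a_3 = -16/(3*pi).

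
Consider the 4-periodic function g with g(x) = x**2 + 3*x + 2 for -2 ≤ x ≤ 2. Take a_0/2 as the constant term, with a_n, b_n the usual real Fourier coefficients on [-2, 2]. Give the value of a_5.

a_5 = 1/2 ∫_{-2}^{2} g(x) cos(5*pi*x/2) dx.
Integrating by parts twice (tabular method), an antiderivative of (x**2 + 3*x + 2) cos(5*pi*x/2) is 2*x**2*sin(5*pi*x/2)/(5*pi) + 6*x*sin(5*pi*x/2)/(5*pi) + 8*x*cos(5*pi*x/2)/(25*pi**2) - 16*sin(5*pi*x/2)/(125*pi**3) + 4*sin(5*pi*x/2)/(5*pi) + 12*cos(5*pi*x/2)/(25*pi**2); evaluating from -2 to 2: ∫_{-2}^{2} (x**2 + 3*x + 2) cos(5*pi*x/2) dx = (-28/(25*pi**2)) - (4/(25*pi**2)) = -32/(25*pi**2).
Hence a_5 = (1/2)·(-32/(25*pi**2)) = -16/(25*pi**2).

-16/(25*pi**2)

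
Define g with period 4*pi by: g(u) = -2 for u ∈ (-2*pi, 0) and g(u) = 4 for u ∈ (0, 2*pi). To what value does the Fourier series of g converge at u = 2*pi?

1

u = 2*pi differs from u = -2*pi by 1 full period(s), and the series is 4*pi-periodic.
At u = -2*pi the one-sided limits are g(-2*pi^-) = 4 and g(-2*pi^+) = -2.
By Dirichlet's theorem the series converges to their average, [(4) + (-2)]/2 = 1.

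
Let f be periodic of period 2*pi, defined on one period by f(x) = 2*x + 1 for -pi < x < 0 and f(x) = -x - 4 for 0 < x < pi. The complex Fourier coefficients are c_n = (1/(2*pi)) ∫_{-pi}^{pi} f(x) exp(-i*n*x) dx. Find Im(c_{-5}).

Since f is real-valued, Im(c_{-5}) = -(1/(2*pi)) ∫_{-pi}^{pi} f(x) sin(-5*x) dx = b_{5}/2.
Split the integral at the breakpoints.
Integrating by parts (boundary term plus one more integral), an antiderivative of (2*x + 1) sin(-5*x) is 2*x*cos(5*x)/5 - 2*sin(5*x)/25 + cos(5*x)/5; evaluating from -pi to 0: ∫_{-pi}^{0} (2*x + 1) sin(-5*x) dx = (1/5) - (-1/5 + 2*pi/5) = 2/5 - 2*pi/5.
Integrating by parts (boundary term plus one more integral), an antiderivative of (-x - 4) sin(-5*x) is -x*cos(5*x)/5 + sin(5*x)/25 - 4*cos(5*x)/5; evaluating from 0 to pi: ∫_{0}^{pi} (-x - 4) sin(-5*x) dx = (pi/5 + 4/5) - (-4/5) = pi/5 + 8/5.
So ∫_{-pi}^{pi} f(x) sin(-5*x) dx = 2 - pi/5.
Hence Im(c_{-5}) = (-1/(2*pi))·(2 - pi/5) = (-10 + pi)/(10*pi).

(-10 + pi)/(10*pi)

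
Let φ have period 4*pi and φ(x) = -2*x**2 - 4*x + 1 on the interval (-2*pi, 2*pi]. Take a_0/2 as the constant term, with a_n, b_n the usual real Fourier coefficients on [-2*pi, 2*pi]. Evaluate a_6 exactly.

-8/9

a_6 = (1/(2*pi)) ∫_{-2*pi}^{2*pi} φ(x) cos(3*x) dx.
Integrating by parts twice (tabular method), an antiderivative of (-2*x**2 - 4*x + 1) cos(3*x) is -2*x**2*sin(3*x)/3 - 4*x*sin(3*x)/3 - 4*x*cos(3*x)/9 + 13*sin(3*x)/27 - 4*cos(3*x)/9; evaluating from -2*pi to 2*pi: ∫_{-2*pi}^{2*pi} (-2*x**2 - 4*x + 1) cos(3*x) dx = (-8*pi/9 - 4/9) - (-4/9 + 8*pi/9) = -16*pi/9.
Hence a_6 = (1/(2*pi))·(-16*pi/9) = -8/9.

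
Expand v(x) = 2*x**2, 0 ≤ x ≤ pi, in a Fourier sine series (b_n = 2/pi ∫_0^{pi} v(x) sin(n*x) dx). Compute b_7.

4*(-4 + 49*pi**2)/(343*pi)

b_7 = 2/pi ∫_0^{pi} (2*x**2) sin(7*x) dx.
Integrating by parts twice (tabular method), an antiderivative of (2*x**2) sin(7*x) is -2*x**2*cos(7*x)/7 + 4*x*sin(7*x)/49 + 4*cos(7*x)/343; evaluating from 0 to pi: ∫_{0}^{pi} (2*x**2) sin(7*x) dx = (-4/343 + 2*pi**2/7) - (4/343) = -8/343 + 2*pi**2/7.
Hence b_7 = (2/pi)·(-8/343 + 2*pi**2/7) = 4*(-4 + 49*pi**2)/(343*pi).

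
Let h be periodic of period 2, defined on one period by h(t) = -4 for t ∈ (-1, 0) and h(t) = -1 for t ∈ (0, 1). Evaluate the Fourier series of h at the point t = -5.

t = -5 differs from t = -1 by -2 full period(s), and the series is 2-periodic.
At t = -1 the one-sided limits are h(-1^-) = -1 and h(-1^+) = -4.
By Dirichlet's theorem the series converges to their average, [(-1) + (-4)]/2 = -5/2.

-5/2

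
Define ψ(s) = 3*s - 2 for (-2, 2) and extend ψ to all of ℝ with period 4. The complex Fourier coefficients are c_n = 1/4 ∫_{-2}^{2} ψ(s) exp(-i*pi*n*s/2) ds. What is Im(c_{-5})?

Since ψ is real-valued, Im(c_{-5}) = -1/4 ∫_{-2}^{2} ψ(s) sin(-5*pi*s/2) ds = b_{5}/2.
Integrating by parts (boundary term plus one more integral), an antiderivative of (3*s - 2) sin(-5*pi*s/2) is 6*s*cos(5*pi*s/2)/(5*pi) - 12*sin(5*pi*s/2)/(25*pi**2) - 4*cos(5*pi*s/2)/(5*pi); evaluating from -2 to 2: ∫_{-2}^{2} (3*s - 2) sin(-5*pi*s/2) ds = (-8/(5*pi)) - (16/(5*pi)) = -24/(5*pi).
Hence Im(c_{-5}) = (-1/4)·(-24/(5*pi)) = 6/(5*pi).

6/(5*pi)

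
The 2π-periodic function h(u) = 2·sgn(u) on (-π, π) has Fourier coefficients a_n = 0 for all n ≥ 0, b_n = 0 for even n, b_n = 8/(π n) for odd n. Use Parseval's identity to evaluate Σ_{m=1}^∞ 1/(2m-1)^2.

pi**2/8

Parseval: Σ b_n^2 = (1/π) ∫_{-π}^{π} h(u)^2 du = 8.
Only odd n contribute, with b_n^2 = 64/(π^2 n^2), so Σ_{m≥1} 1/(2m-1)^2 = π^2·(8)/64 = pi**2/8.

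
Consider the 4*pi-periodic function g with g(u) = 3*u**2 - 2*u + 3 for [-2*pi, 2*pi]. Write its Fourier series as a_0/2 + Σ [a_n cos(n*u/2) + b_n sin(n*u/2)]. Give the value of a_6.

a_6 = (1/(2*pi)) ∫_{-2*pi}^{2*pi} g(u) cos(3*u) du.
Integrating by parts twice (tabular method), an antiderivative of (3*u**2 - 2*u + 3) cos(3*u) is u**2*sin(3*u) - 2*u*sin(3*u)/3 + 2*u*cos(3*u)/3 + 7*sin(3*u)/9 - 2*cos(3*u)/9; evaluating from -2*pi to 2*pi: ∫_{-2*pi}^{2*pi} (3*u**2 - 2*u + 3) cos(3*u) du = (-2/9 + 4*pi/3) - (-4*pi/3 - 2/9) = 8*pi/3.
Hence a_6 = (1/(2*pi))·(8*pi/3) = 4/3.

4/3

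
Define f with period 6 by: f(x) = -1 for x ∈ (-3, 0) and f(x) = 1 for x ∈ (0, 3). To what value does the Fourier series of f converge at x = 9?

0

x = 9 differs from x = 3 by 1 full period(s), and the series is 6-periodic.
At x = 3 the one-sided limits are f(3^-) = 1 and f(3^+) = -1.
By Dirichlet's theorem the series converges to their average, [(1) + (-1)]/2 = 0.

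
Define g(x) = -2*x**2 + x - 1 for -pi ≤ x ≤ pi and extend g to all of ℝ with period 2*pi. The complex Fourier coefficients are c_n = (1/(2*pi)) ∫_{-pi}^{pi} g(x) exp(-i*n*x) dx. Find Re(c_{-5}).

4/25

Since g is real-valued, Re(c_{-5}) = (1/(2*pi)) ∫_{-pi}^{pi} g(x) cos(-5*x) dx = a_{5}/2.
Integrating by parts twice (tabular method), an antiderivative of (-2*x**2 + x - 1) cos(-5*x) is -2*x**2*sin(5*x)/5 + x*sin(5*x)/5 - 4*x*cos(5*x)/25 - 21*sin(5*x)/125 + cos(5*x)/25; evaluating from -pi to pi: ∫_{-pi}^{pi} (-2*x**2 + x - 1) cos(-5*x) dx = (-1/25 + 4*pi/25) - (-4*pi/25 - 1/25) = 8*pi/25.
Hence Re(c_{-5}) = (1/(2*pi))·(8*pi/25) = 4/25.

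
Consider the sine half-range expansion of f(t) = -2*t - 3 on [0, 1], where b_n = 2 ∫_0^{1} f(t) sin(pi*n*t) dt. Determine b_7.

-16/(7*pi)

b_7 = 2 ∫_0^{1} (-2*t - 3) sin(7*pi*t) dt.
Integrating by parts (boundary term plus one more integral), an antiderivative of (-2*t - 3) sin(7*pi*t) is 2*t*cos(7*pi*t)/(7*pi) - 2*sin(7*pi*t)/(49*pi**2) + 3*cos(7*pi*t)/(7*pi); evaluating from 0 to 1: ∫_{0}^{1} (-2*t - 3) sin(7*pi*t) dt = (-5/(7*pi)) - (3/(7*pi)) = -8/(7*pi).
Hence b_7 = 2·(-8/(7*pi)) = -16/(7*pi).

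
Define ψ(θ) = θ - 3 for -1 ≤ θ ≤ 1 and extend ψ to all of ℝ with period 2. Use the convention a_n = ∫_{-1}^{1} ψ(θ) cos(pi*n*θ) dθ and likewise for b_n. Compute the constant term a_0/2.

-3

a_0 = ∫_{-1}^{1} ψ(θ) dθ = -6.
So the constant term a_0/2 = -3.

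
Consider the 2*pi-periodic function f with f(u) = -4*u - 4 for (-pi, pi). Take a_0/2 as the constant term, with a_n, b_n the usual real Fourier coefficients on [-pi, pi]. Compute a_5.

0

a_5 = 1/pi ∫_{-pi}^{pi} f(u) cos(5*u) du.
Integrating by parts (boundary term plus one more integral), an antiderivative of (-4*u - 4) cos(5*u) is -4*u*sin(5*u)/5 - 4*sin(5*u)/5 - 4*cos(5*u)/25; evaluating from -pi to pi: ∫_{-pi}^{pi} (-4*u - 4) cos(5*u) du = (4/25) - (4/25) = 0.
Hence a_5 = (1/pi)·(0) = 0.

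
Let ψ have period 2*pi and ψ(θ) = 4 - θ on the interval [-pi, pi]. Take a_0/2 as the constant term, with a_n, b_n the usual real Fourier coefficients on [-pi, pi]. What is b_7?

b_7 = 1/pi ∫_{-pi}^{pi} ψ(θ) sin(7*θ) dθ.
Integrating by parts (boundary term plus one more integral), an antiderivative of (4 - θ) sin(7*θ) is θ*cos(7*θ)/7 - sin(7*θ)/49 - 4*cos(7*θ)/7; evaluating from -pi to pi: ∫_{-pi}^{pi} (4 - θ) sin(7*θ) dθ = (4/7 - pi/7) - (pi/7 + 4/7) = -2*pi/7.
Hence b_7 = (1/pi)·(-2*pi/7) = -2/7.

-2/7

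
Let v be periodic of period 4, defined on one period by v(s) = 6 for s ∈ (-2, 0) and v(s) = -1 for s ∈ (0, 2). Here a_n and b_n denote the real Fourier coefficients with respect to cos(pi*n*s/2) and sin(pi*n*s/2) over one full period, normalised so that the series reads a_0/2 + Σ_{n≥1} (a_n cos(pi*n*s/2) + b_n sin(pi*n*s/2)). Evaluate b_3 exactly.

-14/(3*pi)

b_3 = 1/2 ∫_{-2}^{2} v(s) sin(3*pi*s/2) ds.
Split the integral at the breakpoints.
Directly, an antiderivative of (6) sin(3*pi*s/2) is -4*cos(3*pi*s/2)/pi; evaluating from -2 to 0: ∫_{-2}^{0} (6) sin(3*pi*s/2) ds = (-4/pi) - (4/pi) = -8/pi.
Directly, an antiderivative of (-1) sin(3*pi*s/2) is 2*cos(3*pi*s/2)/(3*pi); evaluating from 0 to 2: ∫_{0}^{2} (-1) sin(3*pi*s/2) ds = (-2/(3*pi)) - (2/(3*pi)) = -4/(3*pi).
Summing the pieces and multiplying by (1/2) gives b_3 = -14/(3*pi).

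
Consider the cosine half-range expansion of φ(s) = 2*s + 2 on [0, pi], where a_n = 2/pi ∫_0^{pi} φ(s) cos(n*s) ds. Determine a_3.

a_3 = 2/pi ∫_0^{pi} (2*s + 2) cos(3*s) ds.
Integrating by parts (boundary term plus one more integral), an antiderivative of (2*s + 2) cos(3*s) is 2*s*sin(3*s)/3 + 2*sin(3*s)/3 + 2*cos(3*s)/9; evaluating from 0 to pi: ∫_{0}^{pi} (2*s + 2) cos(3*s) ds = (-2/9) - (2/9) = -4/9.
Hence a_3 = (2/pi)·(-4/9) = -8/(9*pi).

-8/(9*pi)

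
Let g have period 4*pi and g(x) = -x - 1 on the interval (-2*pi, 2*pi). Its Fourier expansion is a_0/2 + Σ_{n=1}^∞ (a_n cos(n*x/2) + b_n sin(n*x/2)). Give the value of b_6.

2/3

b_6 = (1/(2*pi)) ∫_{-2*pi}^{2*pi} g(x) sin(3*x) dx.
Integrating by parts (boundary term plus one more integral), an antiderivative of (-x - 1) sin(3*x) is x*cos(3*x)/3 - sin(3*x)/9 + cos(3*x)/3; evaluating from -2*pi to 2*pi: ∫_{-2*pi}^{2*pi} (-x - 1) sin(3*x) dx = (1/3 + 2*pi/3) - (1/3 - 2*pi/3) = 4*pi/3.
Hence b_6 = (1/(2*pi))·(4*pi/3) = 2/3.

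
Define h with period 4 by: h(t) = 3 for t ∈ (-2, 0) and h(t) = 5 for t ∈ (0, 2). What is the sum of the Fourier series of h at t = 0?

At t = 0 the one-sided limits are h(0^-) = 3 and h(0^+) = 5.
By Dirichlet's theorem the series converges to their average, [(3) + (5)]/2 = 4.

4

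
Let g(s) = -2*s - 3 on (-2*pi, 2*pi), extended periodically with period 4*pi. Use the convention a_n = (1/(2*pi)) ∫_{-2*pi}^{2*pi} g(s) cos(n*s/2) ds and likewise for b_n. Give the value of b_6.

b_6 = (1/(2*pi)) ∫_{-2*pi}^{2*pi} g(s) sin(3*s) ds.
Integrating by parts (boundary term plus one more integral), an antiderivative of (-2*s - 3) sin(3*s) is 2*s*cos(3*s)/3 - 2*sin(3*s)/9 + cos(3*s); evaluating from -2*pi to 2*pi: ∫_{-2*pi}^{2*pi} (-2*s - 3) sin(3*s) ds = (1 + 4*pi/3) - (1 - 4*pi/3) = 8*pi/3.
Hence b_6 = (1/(2*pi))·(8*pi/3) = 4/3.

4/3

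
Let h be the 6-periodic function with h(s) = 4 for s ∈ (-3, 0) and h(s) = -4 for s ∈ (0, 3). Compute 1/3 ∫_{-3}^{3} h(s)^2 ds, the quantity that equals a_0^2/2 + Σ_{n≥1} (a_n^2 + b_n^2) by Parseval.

1/3 ∫_{-3}^{3} h(s)^2 ds = 1/3 · (96) = 32.

32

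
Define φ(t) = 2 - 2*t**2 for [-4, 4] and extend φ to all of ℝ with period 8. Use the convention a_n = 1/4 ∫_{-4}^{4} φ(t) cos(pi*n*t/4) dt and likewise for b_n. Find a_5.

128/(25*pi**2)

a_5 = 1/4 ∫_{-4}^{4} φ(t) cos(5*pi*t/4) dt.
φ is even and cos(5*pi*t/4) is even, so the integrand is even and a_5 = 1/2 ∫_0^{4} φ(t) cos(5*pi*t/4) dt.
Integrating by parts twice (tabular method), an antiderivative of (2 - 2*t**2) cos(5*pi*t/4) is -8*t**2*sin(5*pi*t/4)/(5*pi) - 64*t*cos(5*pi*t/4)/(25*pi**2) + 256*sin(5*pi*t/4)/(125*pi**3) + 8*sin(5*pi*t/4)/(5*pi); evaluating from 0 to 4: ∫_{0}^{4} (2 - 2*t**2) cos(5*pi*t/4) dt = (256/(25*pi**2)) - (0) = 256/(25*pi**2).
Hence a_5 = (1/2)·(256/(25*pi**2)) = 128/(25*pi**2).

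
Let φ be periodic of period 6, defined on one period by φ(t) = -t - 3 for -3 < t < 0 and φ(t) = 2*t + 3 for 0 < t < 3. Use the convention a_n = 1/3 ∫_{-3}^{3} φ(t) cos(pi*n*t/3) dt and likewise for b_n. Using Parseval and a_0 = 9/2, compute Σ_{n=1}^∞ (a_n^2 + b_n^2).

Parseval: a_0^2/2 + Σ_{n≥1} (a_n^2+b_n^2) = 1/3 ∫_{-3}^{3} φ(t)^2 dt = 42.
Subtract a_0^2/2 = 81/8: Σ (a_n^2+b_n^2) = 255/8.

255/8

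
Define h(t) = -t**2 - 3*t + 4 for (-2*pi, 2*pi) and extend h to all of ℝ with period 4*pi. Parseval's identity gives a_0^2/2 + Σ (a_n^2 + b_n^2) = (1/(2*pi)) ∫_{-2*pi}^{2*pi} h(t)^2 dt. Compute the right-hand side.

8*pi**2/3 + 32 + 32*pi**4/5

(1/(2*pi)) ∫_{-2*pi}^{2*pi} h(t)^2 dt = (1/(2*pi)) · (16*pi*(5*pi**2 + 60 + 12*pi**4)/15) = 8*pi**2/3 + 32 + 32*pi**4/5.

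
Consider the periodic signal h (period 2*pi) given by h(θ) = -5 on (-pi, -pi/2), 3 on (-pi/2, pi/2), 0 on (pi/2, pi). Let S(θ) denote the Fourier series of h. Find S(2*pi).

θ = 2*pi differs from θ = 0 by 1 full period(s), and the series is 2*pi-periodic.
h is continuous at θ = 0 with value 3, so the series converges to 3 there.

3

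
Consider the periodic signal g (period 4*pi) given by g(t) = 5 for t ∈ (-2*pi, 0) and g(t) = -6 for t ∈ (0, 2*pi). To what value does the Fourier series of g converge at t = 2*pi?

At t = 2*pi the one-sided limits are g(2*pi^-) = -6 and g(2*pi^+) = 5.
By Dirichlet's theorem the series converges to their average, [(-6) + (5)]/2 = -1/2.

-1/2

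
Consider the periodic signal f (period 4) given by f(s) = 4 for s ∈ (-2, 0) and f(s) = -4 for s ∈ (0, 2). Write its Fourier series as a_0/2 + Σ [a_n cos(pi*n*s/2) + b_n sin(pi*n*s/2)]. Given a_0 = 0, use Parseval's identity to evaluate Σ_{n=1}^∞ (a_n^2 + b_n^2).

Parseval: a_0^2/2 + Σ_{n≥1} (a_n^2+b_n^2) = 1/2 ∫_{-2}^{2} f(s)^2 ds = 32.
Subtract a_0^2/2 = 0: Σ (a_n^2+b_n^2) = 32.

32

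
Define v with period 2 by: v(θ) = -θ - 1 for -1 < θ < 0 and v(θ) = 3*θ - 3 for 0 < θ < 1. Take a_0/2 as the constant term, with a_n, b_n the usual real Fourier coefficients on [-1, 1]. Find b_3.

b_3 = ∫_{-1}^{1} v(θ) sin(3*pi*θ) dθ.
Split the integral at the breakpoints.
Integrating by parts (boundary term plus one more integral), an antiderivative of (-θ - 1) sin(3*pi*θ) is θ*cos(3*pi*θ)/(3*pi) - sin(3*pi*θ)/(9*pi**2) + cos(3*pi*θ)/(3*pi); evaluating from -1 to 0: ∫_{-1}^{0} (-θ - 1) sin(3*pi*θ) dθ = (1/(3*pi)) - (0) = 1/(3*pi).
Integrating by parts (boundary term plus one more integral), an antiderivative of (3*θ - 3) sin(3*pi*θ) is -θ*cos(3*pi*θ)/pi + sin(3*pi*θ)/(3*pi**2) + cos(3*pi*θ)/pi; evaluating from 0 to 1: ∫_{0}^{1} (3*θ - 3) sin(3*pi*θ) dθ = (0) - (1/pi) = -1/pi.
Summing the pieces gives b_3 = -2/(3*pi).

-2/(3*pi)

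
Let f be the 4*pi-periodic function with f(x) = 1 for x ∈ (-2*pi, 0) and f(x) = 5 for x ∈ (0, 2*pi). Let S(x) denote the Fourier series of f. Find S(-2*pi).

At x = -2*pi the one-sided limits are f(-2*pi^-) = 5 and f(-2*pi^+) = 1.
By Dirichlet's theorem the series converges to their average, [(5) + (1)]/2 = 3.

3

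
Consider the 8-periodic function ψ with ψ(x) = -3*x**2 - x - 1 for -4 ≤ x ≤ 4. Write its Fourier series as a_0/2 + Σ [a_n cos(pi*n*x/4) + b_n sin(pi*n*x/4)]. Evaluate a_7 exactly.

192/(49*pi**2)

a_7 = 1/4 ∫_{-4}^{4} ψ(x) cos(7*pi*x/4) dx.
Integrating by parts twice (tabular method), an antiderivative of (-3*x**2 - x - 1) cos(7*pi*x/4) is -12*x**2*sin(7*pi*x/4)/(7*pi) - 4*x*sin(7*pi*x/4)/(7*pi) - 96*x*cos(7*pi*x/4)/(49*pi**2) - 4*sin(7*pi*x/4)/(7*pi) + 384*sin(7*pi*x/4)/(343*pi**3) - 16*cos(7*pi*x/4)/(49*pi**2); evaluating from -4 to 4: ∫_{-4}^{4} (-3*x**2 - x - 1) cos(7*pi*x/4) dx = (400/(49*pi**2)) - (-368/(49*pi**2)) = 768/(49*pi**2).
Hence a_7 = (1/4)·(768/(49*pi**2)) = 192/(49*pi**2).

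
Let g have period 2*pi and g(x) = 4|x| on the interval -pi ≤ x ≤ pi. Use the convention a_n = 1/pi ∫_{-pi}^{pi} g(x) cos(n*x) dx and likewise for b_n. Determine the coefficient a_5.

a_5 = 1/pi ∫_{-pi}^{pi} g(x) cos(5*x) dx.
g is even and cos(5*x) is even, so the integrand is even and a_5 = 2/pi ∫_0^{pi} g(x) cos(5*x) dx.
Integrating by parts (boundary term plus one more integral), an antiderivative of (4*x) cos(5*x) is 4*x*sin(5*x)/5 + 4*cos(5*x)/25; evaluating from 0 to pi: ∫_{0}^{pi} (4*x) cos(5*x) dx = (-4/25) - (4/25) = -8/25.
Hence a_5 = (2/pi)·(-8/25) = -16/(25*pi).

-16/(25*pi)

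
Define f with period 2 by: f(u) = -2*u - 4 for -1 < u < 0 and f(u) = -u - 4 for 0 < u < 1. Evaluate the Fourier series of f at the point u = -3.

-7/2

u = -3 differs from u = -1 by -1 full period(s), and the series is 2-periodic.
At u = -1 the one-sided limits are f(-1^-) = -5 and f(-1^+) = -2.
By Dirichlet's theorem the series converges to their average, [(-5) + (-2)]/2 = -7/2.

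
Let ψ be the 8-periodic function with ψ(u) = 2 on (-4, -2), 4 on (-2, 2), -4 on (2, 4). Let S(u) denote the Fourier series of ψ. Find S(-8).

u = -8 differs from u = 0 by -1 full period(s), and the series is 8-periodic.
ψ is continuous at u = 0 with value 4, so the series converges to 4 there.

4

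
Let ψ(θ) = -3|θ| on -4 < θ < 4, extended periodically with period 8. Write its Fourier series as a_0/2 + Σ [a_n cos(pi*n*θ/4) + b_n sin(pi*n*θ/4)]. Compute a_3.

16/(3*pi**2)

a_3 = 1/4 ∫_{-4}^{4} ψ(θ) cos(3*pi*θ/4) dθ.
ψ is even and cos(3*pi*θ/4) is even, so the integrand is even and a_3 = 1/2 ∫_0^{4} ψ(θ) cos(3*pi*θ/4) dθ.
Integrating by parts (boundary term plus one more integral), an antiderivative of (-3*θ) cos(3*pi*θ/4) is -4*θ*sin(3*pi*θ/4)/pi - 16*cos(3*pi*θ/4)/(3*pi**2); evaluating from 0 to 4: ∫_{0}^{4} (-3*θ) cos(3*pi*θ/4) dθ = (16/(3*pi**2)) - (-16/(3*pi**2)) = 32/(3*pi**2).
Hence a_3 = (1/2)·(32/(3*pi**2)) = 16/(3*pi**2).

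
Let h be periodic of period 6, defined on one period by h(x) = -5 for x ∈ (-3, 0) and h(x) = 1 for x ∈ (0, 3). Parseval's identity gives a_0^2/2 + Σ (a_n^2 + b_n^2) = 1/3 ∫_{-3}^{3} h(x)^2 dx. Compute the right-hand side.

1/3 ∫_{-3}^{3} h(x)^2 dx = 1/3 · (78) = 26.

26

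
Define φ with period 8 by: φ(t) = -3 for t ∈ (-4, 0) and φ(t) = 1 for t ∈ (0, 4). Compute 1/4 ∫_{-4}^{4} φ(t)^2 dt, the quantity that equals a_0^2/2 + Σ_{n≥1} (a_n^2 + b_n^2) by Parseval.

10

1/4 ∫_{-4}^{4} φ(t)^2 dt = 1/4 · (40) = 10.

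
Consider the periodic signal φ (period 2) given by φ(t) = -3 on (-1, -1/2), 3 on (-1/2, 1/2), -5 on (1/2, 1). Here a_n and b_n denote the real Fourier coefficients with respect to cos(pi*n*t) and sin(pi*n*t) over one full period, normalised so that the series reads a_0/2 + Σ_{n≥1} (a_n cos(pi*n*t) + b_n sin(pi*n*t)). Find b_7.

-2/(7*pi)

b_7 = ∫_{-1}^{1} φ(t) sin(7*pi*t) dt.
Split the integral at the breakpoints.
Directly, an antiderivative of (-3) sin(7*pi*t) is 3*cos(7*pi*t)/(7*pi); evaluating from -1 to -1/2: ∫_{-1}^{-1/2} (-3) sin(7*pi*t) dt = (0) - (-3/(7*pi)) = 3/(7*pi).
Directly, an antiderivative of (3) sin(7*pi*t) is -3*cos(7*pi*t)/(7*pi); evaluating from -1/2 to 1/2: ∫_{-1/2}^{1/2} (3) sin(7*pi*t) dt = (0) - (0) = 0.
Directly, an antiderivative of (-5) sin(7*pi*t) is 5*cos(7*pi*t)/(7*pi); evaluating from 1/2 to 1: ∫_{1/2}^{1} (-5) sin(7*pi*t) dt = (-5/(7*pi)) - (0) = -5/(7*pi).
Summing the pieces gives b_7 = -2/(7*pi).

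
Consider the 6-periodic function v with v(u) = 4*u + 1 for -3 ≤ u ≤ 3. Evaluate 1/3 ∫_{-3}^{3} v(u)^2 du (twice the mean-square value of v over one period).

98

1/3 ∫_{-3}^{3} v(u)^2 du = 1/3 · (294) = 98.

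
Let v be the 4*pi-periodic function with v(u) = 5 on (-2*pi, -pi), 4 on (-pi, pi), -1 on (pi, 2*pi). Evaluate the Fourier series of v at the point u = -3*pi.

u = -3*pi differs from u = pi by -1 full period(s), and the series is 4*pi-periodic.
At u = pi the one-sided limits are v(pi^-) = 4 and v(pi^+) = -1.
By Dirichlet's theorem the series converges to their average, [(4) + (-1)]/2 = 3/2.

3/2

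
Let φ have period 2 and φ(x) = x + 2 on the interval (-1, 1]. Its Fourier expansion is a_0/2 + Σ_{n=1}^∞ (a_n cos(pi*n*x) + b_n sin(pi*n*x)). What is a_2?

0

a_2 = ∫_{-1}^{1} φ(x) cos(2*pi*x) dx.
Integrating by parts (boundary term plus one more integral), an antiderivative of (x + 2) cos(2*pi*x) is x*sin(2*pi*x)/(2*pi) + sin(2*pi*x)/pi + cos(2*pi*x)/(4*pi**2); evaluating from -1 to 1: ∫_{-1}^{1} (x + 2) cos(2*pi*x) dx = (1/(4*pi**2)) - (1/(4*pi**2)) = 0.
Hence a_2 = 0.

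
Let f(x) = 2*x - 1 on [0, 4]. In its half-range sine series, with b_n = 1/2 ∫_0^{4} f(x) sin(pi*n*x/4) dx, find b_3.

4/pi

b_3 = 1/2 ∫_0^{4} (2*x - 1) sin(3*pi*x/4) dx.
Integrating by parts (boundary term plus one more integral), an antiderivative of (2*x - 1) sin(3*pi*x/4) is -8*x*cos(3*pi*x/4)/(3*pi) + 32*sin(3*pi*x/4)/(9*pi**2) + 4*cos(3*pi*x/4)/(3*pi); evaluating from 0 to 4: ∫_{0}^{4} (2*x - 1) sin(3*pi*x/4) dx = (28/(3*pi)) - (4/(3*pi)) = 8/pi.
Hence b_3 = (1/2)·(8/pi) = 4/pi.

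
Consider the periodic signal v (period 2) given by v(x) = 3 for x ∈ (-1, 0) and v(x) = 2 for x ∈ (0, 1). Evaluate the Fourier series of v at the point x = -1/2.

v is continuous at x = -1/2 with value 3, so the series converges to 3 there.

3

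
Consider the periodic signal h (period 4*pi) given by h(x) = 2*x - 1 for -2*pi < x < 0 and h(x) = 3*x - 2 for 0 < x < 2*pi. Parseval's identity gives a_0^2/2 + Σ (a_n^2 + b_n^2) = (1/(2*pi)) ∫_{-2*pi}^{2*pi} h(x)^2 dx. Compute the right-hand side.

-8*pi + 5 + 52*pi**2/3

(1/(2*pi)) ∫_{-2*pi}^{2*pi} h(x)^2 dx = (1/(2*pi)) · (2*pi*(-24*pi + 15 + 52*pi**2)/3) = -8*pi + 5 + 52*pi**2/3.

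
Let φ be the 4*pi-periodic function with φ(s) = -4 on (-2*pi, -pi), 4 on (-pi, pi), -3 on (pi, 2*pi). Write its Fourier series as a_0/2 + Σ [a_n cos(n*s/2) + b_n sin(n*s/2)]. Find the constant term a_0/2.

1/4

a_0 = (1/(2*pi)) ∫_{-2*pi}^{2*pi} φ(s) ds = (1/(2*pi)) · (pi) = 1/2.
So the constant term a_0/2 = 1/4.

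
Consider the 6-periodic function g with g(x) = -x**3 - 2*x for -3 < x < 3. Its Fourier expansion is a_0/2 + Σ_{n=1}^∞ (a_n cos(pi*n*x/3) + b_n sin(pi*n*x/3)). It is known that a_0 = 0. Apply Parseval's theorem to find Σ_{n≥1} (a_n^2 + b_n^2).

12666/35

Parseval: a_0^2/2 + Σ_{n≥1} (a_n^2+b_n^2) = 1/3 ∫_{-3}^{3} g(x)^2 dx = 12666/35.
Subtract a_0^2/2 = 0: Σ (a_n^2+b_n^2) = 12666/35.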